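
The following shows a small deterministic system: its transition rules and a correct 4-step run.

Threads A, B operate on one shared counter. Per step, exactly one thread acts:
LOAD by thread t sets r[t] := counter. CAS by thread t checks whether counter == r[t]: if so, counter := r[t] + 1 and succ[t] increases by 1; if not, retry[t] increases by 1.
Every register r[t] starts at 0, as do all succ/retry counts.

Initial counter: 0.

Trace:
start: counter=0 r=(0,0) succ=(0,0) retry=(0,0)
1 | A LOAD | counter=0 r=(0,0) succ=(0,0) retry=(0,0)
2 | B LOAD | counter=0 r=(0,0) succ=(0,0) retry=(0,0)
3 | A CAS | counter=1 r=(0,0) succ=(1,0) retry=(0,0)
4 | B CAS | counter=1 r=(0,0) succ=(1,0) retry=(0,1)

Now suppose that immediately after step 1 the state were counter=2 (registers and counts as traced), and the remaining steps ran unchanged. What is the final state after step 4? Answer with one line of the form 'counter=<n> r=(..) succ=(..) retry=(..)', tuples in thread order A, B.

state after step 1 := counter=2 r=(0,0) succ=(0,0) retry=(0,0)
2 | B LOAD | counter=2 r=(0,2) succ=(0,0) retry=(0,0)
3 | A CAS | counter=2 r=(0,2) succ=(0,0) retry=(1,0)
4 | B CAS | counter=3 r=(0,2) succ=(0,1) retry=(1,0)

counter=3 r=(0,2) succ=(0,1) retry=(1,0)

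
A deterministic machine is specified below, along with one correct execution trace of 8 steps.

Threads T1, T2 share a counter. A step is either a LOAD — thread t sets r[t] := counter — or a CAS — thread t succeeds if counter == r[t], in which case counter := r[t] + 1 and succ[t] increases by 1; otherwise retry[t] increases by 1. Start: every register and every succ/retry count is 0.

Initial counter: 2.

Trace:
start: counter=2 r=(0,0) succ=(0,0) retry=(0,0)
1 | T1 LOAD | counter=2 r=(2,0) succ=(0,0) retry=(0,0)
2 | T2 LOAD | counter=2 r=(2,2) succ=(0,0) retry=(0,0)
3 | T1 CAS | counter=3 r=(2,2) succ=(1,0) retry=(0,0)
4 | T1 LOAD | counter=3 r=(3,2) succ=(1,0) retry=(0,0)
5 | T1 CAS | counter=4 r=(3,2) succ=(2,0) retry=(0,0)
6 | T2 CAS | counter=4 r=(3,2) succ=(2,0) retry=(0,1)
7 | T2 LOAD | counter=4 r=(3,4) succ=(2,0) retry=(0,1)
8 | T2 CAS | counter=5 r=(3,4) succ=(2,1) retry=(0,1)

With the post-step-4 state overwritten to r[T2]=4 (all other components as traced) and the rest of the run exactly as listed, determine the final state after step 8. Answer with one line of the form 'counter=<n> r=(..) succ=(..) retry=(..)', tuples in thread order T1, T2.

state after step 4 := counter=3 r=(3,4) succ=(1,0) retry=(0,0)
5 | T1 CAS | counter=4 r=(3,4) succ=(2,0) retry=(0,0)
6 | T2 CAS | counter=5 r=(3,4) succ=(2,1) retry=(0,0)
7 | T2 LOAD | counter=5 r=(3,5) succ=(2,1) retry=(0,0)
8 | T2 CAS | counter=6 r=(3,5) succ=(2,2) retry=(0,0)

counter=6 r=(3,5) succ=(2,2) retry=(0,0)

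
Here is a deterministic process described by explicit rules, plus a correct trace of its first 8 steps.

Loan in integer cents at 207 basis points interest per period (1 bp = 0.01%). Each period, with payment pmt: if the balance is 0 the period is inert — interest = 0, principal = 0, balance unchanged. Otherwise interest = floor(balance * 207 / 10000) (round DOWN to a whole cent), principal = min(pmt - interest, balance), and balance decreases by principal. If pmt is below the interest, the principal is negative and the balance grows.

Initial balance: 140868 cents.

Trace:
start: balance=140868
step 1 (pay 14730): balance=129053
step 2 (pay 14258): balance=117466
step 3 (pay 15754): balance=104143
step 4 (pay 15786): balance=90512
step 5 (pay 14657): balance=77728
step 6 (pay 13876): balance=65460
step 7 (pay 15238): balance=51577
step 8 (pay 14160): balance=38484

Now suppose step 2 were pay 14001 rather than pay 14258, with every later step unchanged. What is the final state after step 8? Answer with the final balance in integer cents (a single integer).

38775

(re-executing from step 2 with the substitution; state before step 2: balance=129053)
step 2 (pay 14001): balance=117723
step 3 (pay 15754): balance=104405
step 4 (pay 15786): balance=90780
step 5 (pay 14657): balance=78002
step 6 (pay 13876): balance=65740
step 7 (pay 15238): balance=51862
step 8 (pay 14160): balance=38775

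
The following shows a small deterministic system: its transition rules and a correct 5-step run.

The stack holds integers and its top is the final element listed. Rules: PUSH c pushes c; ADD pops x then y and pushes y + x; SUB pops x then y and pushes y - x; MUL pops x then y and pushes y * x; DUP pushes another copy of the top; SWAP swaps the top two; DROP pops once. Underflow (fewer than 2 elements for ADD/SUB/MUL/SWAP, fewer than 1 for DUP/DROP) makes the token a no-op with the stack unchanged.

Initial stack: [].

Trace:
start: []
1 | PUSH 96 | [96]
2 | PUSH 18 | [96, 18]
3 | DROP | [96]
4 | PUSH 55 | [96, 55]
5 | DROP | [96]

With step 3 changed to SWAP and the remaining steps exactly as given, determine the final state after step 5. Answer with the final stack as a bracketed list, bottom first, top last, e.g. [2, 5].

(re-executing from step 3 with the substitution; state before step 3: [96, 18])
3 | SWAP | [18, 96]
4 | PUSH 55 | [18, 96, 55]
5 | DROP | [18, 96]

[18, 96]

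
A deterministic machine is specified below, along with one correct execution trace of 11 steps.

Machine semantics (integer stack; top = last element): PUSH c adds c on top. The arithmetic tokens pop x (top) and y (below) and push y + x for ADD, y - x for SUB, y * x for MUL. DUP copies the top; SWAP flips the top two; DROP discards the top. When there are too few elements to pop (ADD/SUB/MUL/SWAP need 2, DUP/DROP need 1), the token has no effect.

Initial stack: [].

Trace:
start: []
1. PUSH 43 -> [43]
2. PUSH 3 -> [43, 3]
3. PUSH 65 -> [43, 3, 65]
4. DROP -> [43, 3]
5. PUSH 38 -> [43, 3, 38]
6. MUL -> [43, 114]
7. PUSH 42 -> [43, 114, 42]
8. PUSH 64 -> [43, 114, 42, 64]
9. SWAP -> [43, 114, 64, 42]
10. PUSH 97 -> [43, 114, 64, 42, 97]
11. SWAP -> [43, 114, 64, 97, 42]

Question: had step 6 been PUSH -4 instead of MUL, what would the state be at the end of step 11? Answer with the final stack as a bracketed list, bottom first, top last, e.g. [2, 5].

(re-executing from step 6 with the substitution; state before step 6: [43, 3, 38])
6. PUSH -4 -> [43, 3, 38, -4]
7. PUSH 42 -> [43, 3, 38, -4, 42]
8. PUSH 64 -> [43, 3, 38, -4, 42, 64]
9. SWAP -> [43, 3, 38, -4, 64, 42]
10. PUSH 97 -> [43, 3, 38, -4, 64, 42, 97]
11. SWAP -> [43, 3, 38, -4, 64, 97, 42]

[43, 3, 38, -4, 64, 97, 42]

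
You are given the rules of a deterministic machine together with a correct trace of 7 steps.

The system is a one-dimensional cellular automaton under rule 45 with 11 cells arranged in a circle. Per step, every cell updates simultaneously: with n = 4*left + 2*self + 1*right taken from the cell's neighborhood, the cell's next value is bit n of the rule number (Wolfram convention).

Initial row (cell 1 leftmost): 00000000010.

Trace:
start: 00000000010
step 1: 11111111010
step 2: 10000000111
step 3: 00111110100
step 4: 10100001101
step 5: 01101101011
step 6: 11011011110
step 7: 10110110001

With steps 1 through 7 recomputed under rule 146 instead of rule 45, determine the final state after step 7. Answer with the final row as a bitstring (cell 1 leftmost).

01000010101

(re-executing steps 1..7 under rule 146; state before step 1: 00000000010)
step 1: 00000000101
step 2: 10000001000
step 3: 01000010101
step 4: 00100100000
step 5: 01011010000
step 6: 10000001000
step 7: 01000010101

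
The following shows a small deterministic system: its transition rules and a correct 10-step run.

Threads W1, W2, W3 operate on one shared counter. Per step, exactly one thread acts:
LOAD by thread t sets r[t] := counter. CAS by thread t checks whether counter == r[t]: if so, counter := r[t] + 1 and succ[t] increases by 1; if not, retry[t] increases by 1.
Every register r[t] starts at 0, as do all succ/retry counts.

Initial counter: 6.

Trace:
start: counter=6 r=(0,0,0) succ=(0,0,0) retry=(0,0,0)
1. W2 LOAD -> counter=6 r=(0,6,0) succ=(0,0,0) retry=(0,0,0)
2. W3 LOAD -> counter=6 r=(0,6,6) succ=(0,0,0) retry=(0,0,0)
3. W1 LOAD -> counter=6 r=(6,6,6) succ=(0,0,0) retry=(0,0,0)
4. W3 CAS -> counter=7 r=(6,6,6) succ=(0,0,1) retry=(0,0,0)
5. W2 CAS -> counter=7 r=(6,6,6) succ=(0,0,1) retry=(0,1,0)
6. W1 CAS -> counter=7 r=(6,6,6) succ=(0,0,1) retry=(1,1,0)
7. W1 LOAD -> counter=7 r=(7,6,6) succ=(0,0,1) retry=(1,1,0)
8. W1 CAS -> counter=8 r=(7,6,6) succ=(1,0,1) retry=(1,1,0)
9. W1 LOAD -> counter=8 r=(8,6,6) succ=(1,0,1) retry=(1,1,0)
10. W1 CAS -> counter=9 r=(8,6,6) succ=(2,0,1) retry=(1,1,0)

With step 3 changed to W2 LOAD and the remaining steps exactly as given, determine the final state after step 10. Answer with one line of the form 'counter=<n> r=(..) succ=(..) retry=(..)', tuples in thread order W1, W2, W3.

(re-executing from step 3 with the substitution; state before step 3: counter=6 r=(0,6,6) succ=(0,0,0) retry=(0,0,0))
3. W2 LOAD -> counter=6 r=(0,6,6) succ=(0,0,0) retry=(0,0,0)
4. W3 CAS -> counter=7 r=(0,6,6) succ=(0,0,1) retry=(0,0,0)
5. W2 CAS -> counter=7 r=(0,6,6) succ=(0,0,1) retry=(0,1,0)
6. W1 CAS -> counter=7 r=(0,6,6) succ=(0,0,1) retry=(1,1,0)
7. W1 LOAD -> counter=7 r=(7,6,6) succ=(0,0,1) retry=(1,1,0)
8. W1 CAS -> counter=8 r=(7,6,6) succ=(1,0,1) retry=(1,1,0)
9. W1 LOAD -> counter=8 r=(8,6,6) succ=(1,0,1) retry=(1,1,0)
10. W1 CAS -> counter=9 r=(8,6,6) succ=(2,0,1) retry=(1,1,0)

counter=9 r=(8,6,6) succ=(2,0,1) retry=(1,1,0)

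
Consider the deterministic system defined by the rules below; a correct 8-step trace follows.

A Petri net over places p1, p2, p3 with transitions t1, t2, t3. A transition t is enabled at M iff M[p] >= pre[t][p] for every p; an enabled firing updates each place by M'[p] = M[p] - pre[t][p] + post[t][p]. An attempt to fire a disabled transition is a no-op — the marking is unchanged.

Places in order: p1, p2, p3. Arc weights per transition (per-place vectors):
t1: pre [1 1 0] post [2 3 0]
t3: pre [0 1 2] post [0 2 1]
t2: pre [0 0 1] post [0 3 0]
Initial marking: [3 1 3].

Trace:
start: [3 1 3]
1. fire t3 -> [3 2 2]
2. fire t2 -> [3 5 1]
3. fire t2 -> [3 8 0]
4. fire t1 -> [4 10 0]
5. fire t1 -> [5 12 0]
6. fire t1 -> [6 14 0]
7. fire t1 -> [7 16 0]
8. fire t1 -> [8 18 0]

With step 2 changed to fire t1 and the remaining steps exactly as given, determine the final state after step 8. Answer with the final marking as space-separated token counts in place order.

(re-executing from step 2 with the substitution; state before step 2: [3 2 2])
2. fire t1 -> [4 4 2]
3. fire t2 -> [4 7 1]
4. fire t1 -> [5 9 1]
5. fire t1 -> [6 11 1]
6. fire t1 -> [7 13 1]
7. fire t1 -> [8 15 1]
8. fire t1 -> [9 17 1]

9 17 1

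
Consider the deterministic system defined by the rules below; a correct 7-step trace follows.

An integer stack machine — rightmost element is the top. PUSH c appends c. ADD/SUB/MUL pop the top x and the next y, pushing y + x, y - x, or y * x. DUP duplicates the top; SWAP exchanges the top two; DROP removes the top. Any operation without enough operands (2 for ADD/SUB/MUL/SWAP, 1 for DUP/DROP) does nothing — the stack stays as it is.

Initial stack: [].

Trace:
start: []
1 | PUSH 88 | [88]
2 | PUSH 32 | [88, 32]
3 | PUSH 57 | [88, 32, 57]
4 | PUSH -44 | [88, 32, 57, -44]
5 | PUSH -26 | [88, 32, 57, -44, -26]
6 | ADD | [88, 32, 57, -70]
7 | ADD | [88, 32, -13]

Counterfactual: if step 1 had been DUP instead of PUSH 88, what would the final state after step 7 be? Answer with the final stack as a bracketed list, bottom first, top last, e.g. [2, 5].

[32, -13]

(re-executing from step 1 with the substitution; state before step 1: [])
1 | DUP | []
2 | PUSH 32 | [32]
3 | PUSH 57 | [32, 57]
4 | PUSH -44 | [32, 57, -44]
5 | PUSH -26 | [32, 57, -44, -26]
6 | ADD | [32, 57, -70]
7 | ADD | [32, -13]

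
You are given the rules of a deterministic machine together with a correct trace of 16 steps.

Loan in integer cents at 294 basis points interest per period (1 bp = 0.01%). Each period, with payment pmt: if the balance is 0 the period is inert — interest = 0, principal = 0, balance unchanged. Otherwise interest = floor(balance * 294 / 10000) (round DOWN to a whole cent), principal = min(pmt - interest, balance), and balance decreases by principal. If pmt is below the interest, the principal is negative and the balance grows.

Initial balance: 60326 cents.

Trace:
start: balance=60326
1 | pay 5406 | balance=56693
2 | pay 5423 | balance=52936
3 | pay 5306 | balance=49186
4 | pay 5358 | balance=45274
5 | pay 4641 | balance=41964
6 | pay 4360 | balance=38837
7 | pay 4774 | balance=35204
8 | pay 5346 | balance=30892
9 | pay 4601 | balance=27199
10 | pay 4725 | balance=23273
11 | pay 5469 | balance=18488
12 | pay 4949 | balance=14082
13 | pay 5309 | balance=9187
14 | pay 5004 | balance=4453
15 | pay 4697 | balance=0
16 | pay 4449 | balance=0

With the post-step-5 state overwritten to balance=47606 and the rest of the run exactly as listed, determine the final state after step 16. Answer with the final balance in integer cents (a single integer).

state after step 5 := balance=47606
6 | pay 4360 | balance=44645
7 | pay 4774 | balance=41183
8 | pay 5346 | balance=37047
9 | pay 4601 | balance=33535
10 | pay 4725 | balance=29795
11 | pay 5469 | balance=25201
12 | pay 4949 | balance=20992
13 | pay 5309 | balance=16300
14 | pay 5004 | balance=11775
15 | pay 4697 | balance=7424
16 | pay 4449 | balance=3193

3193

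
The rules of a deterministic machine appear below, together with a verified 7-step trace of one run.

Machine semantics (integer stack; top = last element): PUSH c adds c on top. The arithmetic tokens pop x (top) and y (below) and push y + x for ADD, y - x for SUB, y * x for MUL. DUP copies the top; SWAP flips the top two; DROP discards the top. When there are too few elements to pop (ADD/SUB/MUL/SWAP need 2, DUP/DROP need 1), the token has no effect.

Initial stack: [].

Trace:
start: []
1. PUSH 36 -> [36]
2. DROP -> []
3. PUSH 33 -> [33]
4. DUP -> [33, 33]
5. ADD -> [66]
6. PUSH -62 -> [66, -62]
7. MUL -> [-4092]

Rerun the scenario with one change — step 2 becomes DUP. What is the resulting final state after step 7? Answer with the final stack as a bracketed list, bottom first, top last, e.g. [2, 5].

(re-executing from step 2 with the substitution; state before step 2: [36])
2. DUP -> [36, 36]
3. PUSH 33 -> [36, 36, 33]
4. DUP -> [36, 36, 33, 33]
5. ADD -> [36, 36, 66]
6. PUSH -62 -> [36, 36, 66, -62]
7. MUL -> [36, 36, -4092]

[36, 36, -4092]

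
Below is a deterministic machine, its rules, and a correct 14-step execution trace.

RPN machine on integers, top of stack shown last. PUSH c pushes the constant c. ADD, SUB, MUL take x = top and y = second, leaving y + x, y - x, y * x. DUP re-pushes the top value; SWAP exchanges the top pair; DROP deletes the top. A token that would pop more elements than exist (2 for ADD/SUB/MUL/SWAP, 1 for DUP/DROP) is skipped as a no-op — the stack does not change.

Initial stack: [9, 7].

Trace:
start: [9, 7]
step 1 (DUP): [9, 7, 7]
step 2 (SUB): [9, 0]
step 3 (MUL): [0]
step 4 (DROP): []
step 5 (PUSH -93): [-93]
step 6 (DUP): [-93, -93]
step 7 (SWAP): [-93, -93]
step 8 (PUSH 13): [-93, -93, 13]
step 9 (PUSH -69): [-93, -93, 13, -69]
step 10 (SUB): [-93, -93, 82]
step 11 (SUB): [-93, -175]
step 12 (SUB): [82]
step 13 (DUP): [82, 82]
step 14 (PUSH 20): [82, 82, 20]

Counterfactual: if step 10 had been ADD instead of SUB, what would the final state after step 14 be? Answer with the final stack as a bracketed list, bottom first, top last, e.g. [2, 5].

[-56, -56, 20]

(re-executing from step 10 with the substitution; state before step 10: [-93, -93, 13, -69])
step 10 (ADD): [-93, -93, -56]
step 11 (SUB): [-93, -37]
step 12 (SUB): [-56]
step 13 (DUP): [-56, -56]
step 14 (PUSH 20): [-56, -56, 20]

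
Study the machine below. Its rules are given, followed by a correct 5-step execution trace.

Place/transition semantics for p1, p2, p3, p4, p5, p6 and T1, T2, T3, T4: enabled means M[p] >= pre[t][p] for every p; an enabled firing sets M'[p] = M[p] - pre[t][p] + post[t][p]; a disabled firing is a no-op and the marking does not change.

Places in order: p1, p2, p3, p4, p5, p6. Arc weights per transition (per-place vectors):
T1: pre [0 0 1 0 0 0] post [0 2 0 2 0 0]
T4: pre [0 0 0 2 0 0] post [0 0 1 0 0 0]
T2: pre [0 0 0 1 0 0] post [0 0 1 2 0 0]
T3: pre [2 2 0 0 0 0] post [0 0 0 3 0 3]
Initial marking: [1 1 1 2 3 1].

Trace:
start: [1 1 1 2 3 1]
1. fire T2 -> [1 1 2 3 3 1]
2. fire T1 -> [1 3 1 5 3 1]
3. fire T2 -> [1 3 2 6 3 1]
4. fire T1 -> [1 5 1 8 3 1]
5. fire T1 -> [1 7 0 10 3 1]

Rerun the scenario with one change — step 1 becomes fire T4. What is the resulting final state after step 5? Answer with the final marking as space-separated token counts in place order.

(re-executing from step 1 with the substitution; state before step 1: [1 1 1 2 3 1])
1. fire T4 -> [1 1 2 0 3 1]
2. fire T1 -> [1 3 1 2 3 1]
3. fire T2 -> [1 3 2 3 3 1]
4. fire T1 -> [1 5 1 5 3 1]
5. fire T1 -> [1 7 0 7 3 1]

1 7 0 7 3 1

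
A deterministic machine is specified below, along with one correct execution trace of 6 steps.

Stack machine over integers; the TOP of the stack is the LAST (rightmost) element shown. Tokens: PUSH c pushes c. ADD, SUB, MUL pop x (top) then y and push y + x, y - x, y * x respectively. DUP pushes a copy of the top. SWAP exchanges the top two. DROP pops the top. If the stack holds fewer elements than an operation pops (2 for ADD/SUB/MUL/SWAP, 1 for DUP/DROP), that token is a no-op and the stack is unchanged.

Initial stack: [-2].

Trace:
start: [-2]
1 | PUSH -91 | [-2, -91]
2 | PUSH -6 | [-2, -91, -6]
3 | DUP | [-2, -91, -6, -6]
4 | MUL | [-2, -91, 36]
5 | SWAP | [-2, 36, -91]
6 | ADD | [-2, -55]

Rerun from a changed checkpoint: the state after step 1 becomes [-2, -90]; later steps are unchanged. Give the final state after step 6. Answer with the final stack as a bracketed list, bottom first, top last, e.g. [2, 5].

state after step 1 := [-2, -90]
2 | PUSH -6 | [-2, -90, -6]
3 | DUP | [-2, -90, -6, -6]
4 | MUL | [-2, -90, 36]
5 | SWAP | [-2, 36, -90]
6 | ADD | [-2, -54]

[-2, -54]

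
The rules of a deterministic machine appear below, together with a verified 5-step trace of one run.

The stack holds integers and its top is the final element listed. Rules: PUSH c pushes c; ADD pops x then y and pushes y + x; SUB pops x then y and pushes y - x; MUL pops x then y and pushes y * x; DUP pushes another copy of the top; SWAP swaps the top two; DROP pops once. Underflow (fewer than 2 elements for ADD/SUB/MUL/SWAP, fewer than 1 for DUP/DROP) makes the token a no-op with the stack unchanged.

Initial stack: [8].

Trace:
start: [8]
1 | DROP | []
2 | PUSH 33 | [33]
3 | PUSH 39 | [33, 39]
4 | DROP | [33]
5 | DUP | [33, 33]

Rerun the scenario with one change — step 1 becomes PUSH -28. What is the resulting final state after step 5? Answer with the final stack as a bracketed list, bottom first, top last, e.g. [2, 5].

(re-executing from step 1 with the substitution; state before step 1: [8])
1 | PUSH -28 | [8, -28]
2 | PUSH 33 | [8, -28, 33]
3 | PUSH 39 | [8, -28, 33, 39]
4 | DROP | [8, -28, 33]
5 | DUP | [8, -28, 33, 33]

[8, -28, 33, 33]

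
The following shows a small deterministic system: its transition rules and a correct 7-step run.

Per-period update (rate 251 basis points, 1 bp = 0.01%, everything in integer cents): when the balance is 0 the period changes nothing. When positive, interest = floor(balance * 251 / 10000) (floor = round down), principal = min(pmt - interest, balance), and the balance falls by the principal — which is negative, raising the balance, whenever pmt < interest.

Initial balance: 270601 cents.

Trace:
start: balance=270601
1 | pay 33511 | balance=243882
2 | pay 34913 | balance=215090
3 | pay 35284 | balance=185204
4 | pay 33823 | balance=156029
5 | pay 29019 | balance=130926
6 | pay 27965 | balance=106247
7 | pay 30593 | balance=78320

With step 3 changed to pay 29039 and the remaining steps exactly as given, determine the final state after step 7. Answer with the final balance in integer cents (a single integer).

(re-executing from step 3 with the substitution; state before step 3: balance=215090)
3 | pay 29039 | balance=191449
4 | pay 33823 | balance=162431
5 | pay 29019 | balance=137489
6 | pay 27965 | balance=112974
7 | pay 30593 | balance=85216

85216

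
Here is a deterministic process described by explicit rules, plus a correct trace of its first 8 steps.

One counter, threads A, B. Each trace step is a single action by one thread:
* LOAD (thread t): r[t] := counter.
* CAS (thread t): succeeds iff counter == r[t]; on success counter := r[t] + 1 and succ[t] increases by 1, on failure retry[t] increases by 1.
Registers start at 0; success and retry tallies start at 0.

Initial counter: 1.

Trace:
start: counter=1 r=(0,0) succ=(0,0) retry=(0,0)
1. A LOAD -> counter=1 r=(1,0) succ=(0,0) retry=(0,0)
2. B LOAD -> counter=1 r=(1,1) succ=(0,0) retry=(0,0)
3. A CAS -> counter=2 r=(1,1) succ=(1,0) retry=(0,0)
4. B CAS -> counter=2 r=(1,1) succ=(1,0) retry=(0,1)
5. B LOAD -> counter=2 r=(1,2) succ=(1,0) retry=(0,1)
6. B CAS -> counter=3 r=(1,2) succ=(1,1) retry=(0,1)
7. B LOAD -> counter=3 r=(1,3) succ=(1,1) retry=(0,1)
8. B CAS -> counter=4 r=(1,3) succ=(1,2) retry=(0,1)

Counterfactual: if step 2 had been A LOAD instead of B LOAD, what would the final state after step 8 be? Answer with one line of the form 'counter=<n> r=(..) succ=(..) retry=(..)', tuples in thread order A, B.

(re-executing from step 2 with the substitution; state before step 2: counter=1 r=(1,0) succ=(0,0) retry=(0,0))
2. A LOAD -> counter=1 r=(1,0) succ=(0,0) retry=(0,0)
3. A CAS -> counter=2 r=(1,0) succ=(1,0) retry=(0,0)
4. B CAS -> counter=2 r=(1,0) succ=(1,0) retry=(0,1)
5. B LOAD -> counter=2 r=(1,2) succ=(1,0) retry=(0,1)
6. B CAS -> counter=3 r=(1,2) succ=(1,1) retry=(0,1)
7. B LOAD -> counter=3 r=(1,3) succ=(1,1) retry=(0,1)
8. B CAS -> counter=4 r=(1,3) succ=(1,2) retry=(0,1)

counter=4 r=(1,3) succ=(1,2) retry=(0,1)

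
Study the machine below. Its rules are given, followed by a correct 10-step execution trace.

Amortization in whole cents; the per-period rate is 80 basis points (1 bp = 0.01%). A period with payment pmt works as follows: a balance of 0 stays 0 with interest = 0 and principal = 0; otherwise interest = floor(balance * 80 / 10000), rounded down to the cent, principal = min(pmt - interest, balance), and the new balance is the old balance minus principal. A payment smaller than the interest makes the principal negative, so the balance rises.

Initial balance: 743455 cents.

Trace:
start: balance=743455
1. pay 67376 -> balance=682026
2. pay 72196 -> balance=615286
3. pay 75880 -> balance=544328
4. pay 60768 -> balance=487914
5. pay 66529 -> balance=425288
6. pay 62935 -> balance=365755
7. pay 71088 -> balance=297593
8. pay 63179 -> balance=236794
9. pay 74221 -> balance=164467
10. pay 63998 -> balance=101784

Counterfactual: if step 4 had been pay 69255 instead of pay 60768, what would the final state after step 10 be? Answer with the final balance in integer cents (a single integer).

92882

(re-executing from step 4 with the substitution; state before step 4: balance=544328)
4. pay 69255 -> balance=479427
5. pay 66529 -> balance=416733
6. pay 62935 -> balance=357131
7. pay 71088 -> balance=288900
8. pay 63179 -> balance=228032
9. pay 74221 -> balance=155635
10. pay 63998 -> balance=92882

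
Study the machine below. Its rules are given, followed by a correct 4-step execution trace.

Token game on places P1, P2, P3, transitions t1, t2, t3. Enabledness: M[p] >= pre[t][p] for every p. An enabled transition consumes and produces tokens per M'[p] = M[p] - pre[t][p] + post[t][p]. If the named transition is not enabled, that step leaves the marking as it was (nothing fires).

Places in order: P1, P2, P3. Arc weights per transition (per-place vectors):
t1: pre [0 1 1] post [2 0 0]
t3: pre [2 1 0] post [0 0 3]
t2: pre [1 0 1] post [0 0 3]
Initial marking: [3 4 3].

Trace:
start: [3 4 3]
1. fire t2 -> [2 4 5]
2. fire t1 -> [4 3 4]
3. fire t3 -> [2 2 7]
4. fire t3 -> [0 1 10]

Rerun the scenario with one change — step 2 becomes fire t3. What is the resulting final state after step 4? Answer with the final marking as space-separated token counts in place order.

(re-executing from step 2 with the substitution; state before step 2: [2 4 5])
2. fire t3 -> [0 3 8]
3. fire t3 -> [0 3 8]
4. fire t3 -> [0 3 8]

0 3 8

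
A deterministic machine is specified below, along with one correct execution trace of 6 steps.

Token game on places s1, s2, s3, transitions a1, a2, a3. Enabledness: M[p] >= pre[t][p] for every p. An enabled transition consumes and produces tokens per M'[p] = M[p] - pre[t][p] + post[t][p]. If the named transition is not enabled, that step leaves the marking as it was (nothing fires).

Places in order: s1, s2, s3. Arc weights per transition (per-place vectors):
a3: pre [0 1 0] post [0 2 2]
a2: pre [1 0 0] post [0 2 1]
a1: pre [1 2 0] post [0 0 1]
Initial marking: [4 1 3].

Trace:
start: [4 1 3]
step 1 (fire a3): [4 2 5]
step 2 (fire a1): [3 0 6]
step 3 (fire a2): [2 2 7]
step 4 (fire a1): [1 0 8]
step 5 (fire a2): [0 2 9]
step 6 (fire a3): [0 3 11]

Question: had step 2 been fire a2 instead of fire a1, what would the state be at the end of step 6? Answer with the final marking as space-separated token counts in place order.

(re-executing from step 2 with the substitution; state before step 2: [4 2 5])
step 2 (fire a2): [3 4 6]
step 3 (fire a2): [2 6 7]
step 4 (fire a1): [1 4 8]
step 5 (fire a2): [0 6 9]
step 6 (fire a3): [0 7 11]

0 7 11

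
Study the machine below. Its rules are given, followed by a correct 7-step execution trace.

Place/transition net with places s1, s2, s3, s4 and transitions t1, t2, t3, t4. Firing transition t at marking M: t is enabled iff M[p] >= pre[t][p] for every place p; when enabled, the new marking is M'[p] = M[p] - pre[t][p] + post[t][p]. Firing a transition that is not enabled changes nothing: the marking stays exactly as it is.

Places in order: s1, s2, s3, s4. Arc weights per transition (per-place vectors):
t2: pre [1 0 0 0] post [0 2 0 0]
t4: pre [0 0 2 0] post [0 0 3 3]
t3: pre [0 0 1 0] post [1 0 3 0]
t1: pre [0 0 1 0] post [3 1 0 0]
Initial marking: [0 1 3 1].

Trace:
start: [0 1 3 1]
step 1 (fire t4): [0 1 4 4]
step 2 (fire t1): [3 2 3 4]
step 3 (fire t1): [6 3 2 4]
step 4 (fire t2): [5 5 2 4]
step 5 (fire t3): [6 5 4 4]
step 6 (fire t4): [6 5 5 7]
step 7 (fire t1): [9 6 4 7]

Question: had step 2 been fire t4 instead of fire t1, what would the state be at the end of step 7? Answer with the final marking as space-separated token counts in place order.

(re-executing from step 2 with the substitution; state before step 2: [0 1 4 4])
step 2 (fire t4): [0 1 5 7]
step 3 (fire t1): [3 2 4 7]
step 4 (fire t2): [2 4 4 7]
step 5 (fire t3): [3 4 6 7]
step 6 (fire t4): [3 4 7 10]
step 7 (fire t1): [6 5 6 10]

6 5 6 10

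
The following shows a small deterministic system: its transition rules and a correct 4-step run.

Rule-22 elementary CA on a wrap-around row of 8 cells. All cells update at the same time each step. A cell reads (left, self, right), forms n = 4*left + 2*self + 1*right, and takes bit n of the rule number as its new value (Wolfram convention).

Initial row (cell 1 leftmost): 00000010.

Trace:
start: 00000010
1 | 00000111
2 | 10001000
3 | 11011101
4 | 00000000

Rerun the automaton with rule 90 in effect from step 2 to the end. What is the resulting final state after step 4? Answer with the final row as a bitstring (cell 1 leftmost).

01010101

(re-executing steps 2..4 under rule 90; state before step 2: 00000111)
2 | 10001101
3 | 11011101
4 | 01010101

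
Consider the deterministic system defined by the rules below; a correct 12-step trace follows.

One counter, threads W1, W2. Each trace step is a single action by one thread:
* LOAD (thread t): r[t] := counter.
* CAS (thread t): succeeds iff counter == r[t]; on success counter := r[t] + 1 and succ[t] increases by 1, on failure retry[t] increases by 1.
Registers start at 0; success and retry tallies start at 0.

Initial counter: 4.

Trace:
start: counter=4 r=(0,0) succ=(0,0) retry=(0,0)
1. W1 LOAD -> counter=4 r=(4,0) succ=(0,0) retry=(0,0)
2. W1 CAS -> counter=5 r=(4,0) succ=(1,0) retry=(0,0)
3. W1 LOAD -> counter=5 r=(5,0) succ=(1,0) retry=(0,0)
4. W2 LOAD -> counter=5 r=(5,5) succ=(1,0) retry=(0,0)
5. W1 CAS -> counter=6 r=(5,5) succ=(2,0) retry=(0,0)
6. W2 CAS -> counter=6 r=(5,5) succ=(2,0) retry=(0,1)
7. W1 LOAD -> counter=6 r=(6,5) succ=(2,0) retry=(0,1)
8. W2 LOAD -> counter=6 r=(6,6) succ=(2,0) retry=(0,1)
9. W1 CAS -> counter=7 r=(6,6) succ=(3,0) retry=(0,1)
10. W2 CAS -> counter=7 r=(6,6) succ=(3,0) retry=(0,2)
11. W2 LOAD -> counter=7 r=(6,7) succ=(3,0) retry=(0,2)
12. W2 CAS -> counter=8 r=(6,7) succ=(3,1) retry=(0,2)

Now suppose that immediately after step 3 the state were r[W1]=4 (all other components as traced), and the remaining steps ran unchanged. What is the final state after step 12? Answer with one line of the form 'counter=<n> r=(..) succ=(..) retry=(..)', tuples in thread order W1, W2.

counter=8 r=(6,7) succ=(2,2) retry=(1,1)

state after step 3 := counter=5 r=(4,0) succ=(1,0) retry=(0,0)
4. W2 LOAD -> counter=5 r=(4,5) succ=(1,0) retry=(0,0)
5. W1 CAS -> counter=5 r=(4,5) succ=(1,0) retry=(1,0)
6. W2 CAS -> counter=6 r=(4,5) succ=(1,1) retry=(1,0)
7. W1 LOAD -> counter=6 r=(6,5) succ=(1,1) retry=(1,0)
8. W2 LOAD -> counter=6 r=(6,6) succ=(1,1) retry=(1,0)
9. W1 CAS -> counter=7 r=(6,6) succ=(2,1) retry=(1,0)
10. W2 CAS -> counter=7 r=(6,6) succ=(2,1) retry=(1,1)
11. W2 LOAD -> counter=7 r=(6,7) succ=(2,1) retry=(1,1)
12. W2 CAS -> counter=8 r=(6,7) succ=(2,2) retry=(1,1)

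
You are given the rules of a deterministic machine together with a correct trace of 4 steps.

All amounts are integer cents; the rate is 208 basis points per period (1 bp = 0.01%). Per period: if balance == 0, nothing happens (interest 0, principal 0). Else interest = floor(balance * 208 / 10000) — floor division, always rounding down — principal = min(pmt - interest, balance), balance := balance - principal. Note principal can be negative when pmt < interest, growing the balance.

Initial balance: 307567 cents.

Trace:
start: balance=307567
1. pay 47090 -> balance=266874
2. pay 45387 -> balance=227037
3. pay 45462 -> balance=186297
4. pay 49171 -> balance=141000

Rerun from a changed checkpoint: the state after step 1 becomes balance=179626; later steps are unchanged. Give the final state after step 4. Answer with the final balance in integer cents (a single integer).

48194

state after step 1 := balance=179626
2. pay 45387 -> balance=137975
3. pay 45462 -> balance=95382
4. pay 49171 -> balance=48194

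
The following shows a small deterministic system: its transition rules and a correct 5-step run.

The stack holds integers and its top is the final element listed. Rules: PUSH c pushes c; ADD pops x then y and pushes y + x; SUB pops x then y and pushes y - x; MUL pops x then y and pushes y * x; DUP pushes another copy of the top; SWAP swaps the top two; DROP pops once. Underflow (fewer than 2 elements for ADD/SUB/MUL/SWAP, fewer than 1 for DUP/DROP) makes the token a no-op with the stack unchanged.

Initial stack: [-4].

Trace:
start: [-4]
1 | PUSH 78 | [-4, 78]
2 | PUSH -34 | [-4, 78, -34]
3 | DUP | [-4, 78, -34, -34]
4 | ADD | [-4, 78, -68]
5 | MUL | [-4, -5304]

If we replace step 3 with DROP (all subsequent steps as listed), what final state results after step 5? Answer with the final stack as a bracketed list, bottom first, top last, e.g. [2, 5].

(re-executing from step 3 with the substitution; state before step 3: [-4, 78, -34])
3 | DROP | [-4, 78]
4 | ADD | [74]
5 | MUL | [74]

[74]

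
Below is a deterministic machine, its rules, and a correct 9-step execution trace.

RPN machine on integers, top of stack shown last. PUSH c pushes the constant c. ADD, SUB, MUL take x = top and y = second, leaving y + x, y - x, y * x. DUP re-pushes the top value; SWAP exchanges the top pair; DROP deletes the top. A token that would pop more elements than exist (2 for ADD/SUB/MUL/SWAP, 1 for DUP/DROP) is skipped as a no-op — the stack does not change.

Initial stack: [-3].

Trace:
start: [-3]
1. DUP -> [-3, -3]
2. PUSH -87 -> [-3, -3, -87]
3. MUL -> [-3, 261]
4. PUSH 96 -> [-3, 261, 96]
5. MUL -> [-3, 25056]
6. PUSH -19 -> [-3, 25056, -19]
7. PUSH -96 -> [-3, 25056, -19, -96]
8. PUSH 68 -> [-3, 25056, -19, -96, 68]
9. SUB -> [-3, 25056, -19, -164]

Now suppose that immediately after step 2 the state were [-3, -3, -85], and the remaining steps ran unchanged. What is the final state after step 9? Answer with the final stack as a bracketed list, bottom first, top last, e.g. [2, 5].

state after step 2 := [-3, -3, -85]
3. MUL -> [-3, 255]
4. PUSH 96 -> [-3, 255, 96]
5. MUL -> [-3, 24480]
6. PUSH -19 -> [-3, 24480, -19]
7. PUSH -96 -> [-3, 24480, -19, -96]
8. PUSH 68 -> [-3, 24480, -19, -96, 68]
9. SUB -> [-3, 24480, -19, -164]

[-3, 24480, -19, -164]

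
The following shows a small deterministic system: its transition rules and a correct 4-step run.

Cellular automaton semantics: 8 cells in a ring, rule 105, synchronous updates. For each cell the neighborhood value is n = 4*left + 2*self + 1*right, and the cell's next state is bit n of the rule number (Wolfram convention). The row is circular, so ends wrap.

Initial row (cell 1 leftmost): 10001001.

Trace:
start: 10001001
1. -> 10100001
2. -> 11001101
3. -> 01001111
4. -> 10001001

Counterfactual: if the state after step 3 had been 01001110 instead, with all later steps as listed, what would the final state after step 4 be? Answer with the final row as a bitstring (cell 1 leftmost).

state after step 3 := 01001110
4. -> 00001010

00001010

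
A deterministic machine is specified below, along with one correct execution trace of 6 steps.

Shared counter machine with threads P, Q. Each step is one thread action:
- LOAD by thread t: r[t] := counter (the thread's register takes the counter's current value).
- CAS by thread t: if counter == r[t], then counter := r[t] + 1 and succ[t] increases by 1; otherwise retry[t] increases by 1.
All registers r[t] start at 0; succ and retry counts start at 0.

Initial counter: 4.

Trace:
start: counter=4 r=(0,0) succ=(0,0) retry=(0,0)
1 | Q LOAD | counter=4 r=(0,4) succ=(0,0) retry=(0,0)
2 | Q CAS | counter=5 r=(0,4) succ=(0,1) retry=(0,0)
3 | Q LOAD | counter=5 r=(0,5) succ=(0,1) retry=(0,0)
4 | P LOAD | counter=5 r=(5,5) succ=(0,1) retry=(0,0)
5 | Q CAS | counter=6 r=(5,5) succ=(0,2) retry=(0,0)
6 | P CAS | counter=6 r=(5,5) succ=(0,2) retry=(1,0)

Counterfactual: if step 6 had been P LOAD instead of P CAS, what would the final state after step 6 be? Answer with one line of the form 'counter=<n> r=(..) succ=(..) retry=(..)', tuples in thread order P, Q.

(re-executing from step 6 with the substitution; state before step 6: counter=6 r=(5,5) succ=(0,2) retry=(0,0))
6 | P LOAD | counter=6 r=(6,5) succ=(0,2) retry=(0,0)

counter=6 r=(6,5) succ=(0,2) retry=(0,0)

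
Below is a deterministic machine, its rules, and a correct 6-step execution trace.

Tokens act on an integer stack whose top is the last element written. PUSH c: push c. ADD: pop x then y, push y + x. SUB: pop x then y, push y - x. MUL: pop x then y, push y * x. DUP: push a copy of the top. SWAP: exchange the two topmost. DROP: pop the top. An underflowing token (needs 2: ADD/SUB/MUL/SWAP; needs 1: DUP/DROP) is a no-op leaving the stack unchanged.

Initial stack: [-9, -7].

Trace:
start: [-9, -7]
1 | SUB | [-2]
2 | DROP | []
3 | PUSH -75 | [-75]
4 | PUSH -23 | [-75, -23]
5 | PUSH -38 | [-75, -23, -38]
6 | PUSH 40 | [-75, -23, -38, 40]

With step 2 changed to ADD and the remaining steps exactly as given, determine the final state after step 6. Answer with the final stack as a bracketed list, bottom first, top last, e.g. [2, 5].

[-2, -75, -23, -38, 40]

(re-executing from step 2 with the substitution; state before step 2: [-2])
2 | ADD | [-2]
3 | PUSH -75 | [-2, -75]
4 | PUSH -23 | [-2, -75, -23]
5 | PUSH -38 | [-2, -75, -23, -38]
6 | PUSH 40 | [-2, -75, -23, -38, 40]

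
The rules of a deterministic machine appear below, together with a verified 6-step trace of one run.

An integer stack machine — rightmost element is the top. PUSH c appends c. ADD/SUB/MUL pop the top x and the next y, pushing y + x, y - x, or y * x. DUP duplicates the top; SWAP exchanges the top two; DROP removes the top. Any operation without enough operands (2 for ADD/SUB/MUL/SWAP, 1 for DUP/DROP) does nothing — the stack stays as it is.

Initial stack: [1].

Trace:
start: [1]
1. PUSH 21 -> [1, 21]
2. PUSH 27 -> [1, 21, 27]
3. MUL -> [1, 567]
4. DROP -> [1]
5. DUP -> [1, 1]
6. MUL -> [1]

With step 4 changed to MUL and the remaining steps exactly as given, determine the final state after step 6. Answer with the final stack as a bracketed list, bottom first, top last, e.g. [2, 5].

(re-executing from step 4 with the substitution; state before step 4: [1, 567])
4. MUL -> [567]
5. DUP -> [567, 567]
6. MUL -> [321489]

[321489]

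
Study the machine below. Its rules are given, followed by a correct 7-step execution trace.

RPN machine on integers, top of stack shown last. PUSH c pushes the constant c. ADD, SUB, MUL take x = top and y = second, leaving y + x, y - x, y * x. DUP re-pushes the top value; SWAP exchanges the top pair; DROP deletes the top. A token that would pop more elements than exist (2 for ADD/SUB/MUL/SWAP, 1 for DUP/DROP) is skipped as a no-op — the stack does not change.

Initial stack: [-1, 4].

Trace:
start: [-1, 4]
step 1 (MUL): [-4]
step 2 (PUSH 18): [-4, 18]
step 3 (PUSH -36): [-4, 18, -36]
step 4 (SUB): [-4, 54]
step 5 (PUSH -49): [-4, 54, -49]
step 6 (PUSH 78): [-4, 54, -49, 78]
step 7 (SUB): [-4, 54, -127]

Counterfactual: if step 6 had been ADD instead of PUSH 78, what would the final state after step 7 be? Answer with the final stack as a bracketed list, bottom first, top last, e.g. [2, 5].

(re-executing from step 6 with the substitution; state before step 6: [-4, 54, -49])
step 6 (ADD): [-4, 5]
step 7 (SUB): [-9]

[-9]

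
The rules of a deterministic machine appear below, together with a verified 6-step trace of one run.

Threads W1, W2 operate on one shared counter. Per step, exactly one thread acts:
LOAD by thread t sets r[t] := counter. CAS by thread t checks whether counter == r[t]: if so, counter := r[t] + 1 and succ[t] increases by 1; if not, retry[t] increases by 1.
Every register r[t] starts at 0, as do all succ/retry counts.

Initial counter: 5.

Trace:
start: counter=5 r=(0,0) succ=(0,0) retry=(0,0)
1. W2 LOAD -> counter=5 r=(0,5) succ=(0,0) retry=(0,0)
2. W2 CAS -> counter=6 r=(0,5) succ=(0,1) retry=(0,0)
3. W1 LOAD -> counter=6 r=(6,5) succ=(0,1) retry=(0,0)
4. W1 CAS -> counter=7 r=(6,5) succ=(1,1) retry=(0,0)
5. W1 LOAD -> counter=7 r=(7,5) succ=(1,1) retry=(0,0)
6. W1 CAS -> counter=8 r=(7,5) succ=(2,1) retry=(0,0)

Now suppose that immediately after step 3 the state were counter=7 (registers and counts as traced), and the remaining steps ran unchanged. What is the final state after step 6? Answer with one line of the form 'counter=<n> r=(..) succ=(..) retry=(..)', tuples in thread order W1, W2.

counter=8 r=(7,5) succ=(1,1) retry=(1,0)

state after step 3 := counter=7 r=(6,5) succ=(0,1) retry=(0,0)
4. W1 CAS -> counter=7 r=(6,5) succ=(0,1) retry=(1,0)
5. W1 LOAD -> counter=7 r=(7,5) succ=(0,1) retry=(1,0)
6. W1 CAS -> counter=8 r=(7,5) succ=(1,1) retry=(1,0)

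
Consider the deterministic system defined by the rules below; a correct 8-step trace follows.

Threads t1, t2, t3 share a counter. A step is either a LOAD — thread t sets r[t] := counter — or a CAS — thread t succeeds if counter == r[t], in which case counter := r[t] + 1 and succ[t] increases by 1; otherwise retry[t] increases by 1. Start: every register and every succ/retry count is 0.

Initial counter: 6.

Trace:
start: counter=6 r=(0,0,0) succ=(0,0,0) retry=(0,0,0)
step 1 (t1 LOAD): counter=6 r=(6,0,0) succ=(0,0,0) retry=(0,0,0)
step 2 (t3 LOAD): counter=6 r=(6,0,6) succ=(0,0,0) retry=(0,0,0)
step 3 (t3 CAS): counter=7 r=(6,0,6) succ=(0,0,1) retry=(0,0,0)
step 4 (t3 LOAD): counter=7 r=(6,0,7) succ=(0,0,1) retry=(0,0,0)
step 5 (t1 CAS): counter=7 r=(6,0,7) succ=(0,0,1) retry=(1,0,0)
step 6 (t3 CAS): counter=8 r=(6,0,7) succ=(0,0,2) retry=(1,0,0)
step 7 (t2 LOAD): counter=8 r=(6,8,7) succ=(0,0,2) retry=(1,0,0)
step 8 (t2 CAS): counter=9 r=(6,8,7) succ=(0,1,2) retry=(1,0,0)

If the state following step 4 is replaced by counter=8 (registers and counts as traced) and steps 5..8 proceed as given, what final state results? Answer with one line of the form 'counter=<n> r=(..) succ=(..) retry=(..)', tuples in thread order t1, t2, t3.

state after step 4 := counter=8 r=(6,0,7) succ=(0,0,1) retry=(0,0,0)
step 5 (t1 CAS): counter=8 r=(6,0,7) succ=(0,0,1) retry=(1,0,0)
step 6 (t3 CAS): counter=8 r=(6,0,7) succ=(0,0,1) retry=(1,0,1)
step 7 (t2 LOAD): counter=8 r=(6,8,7) succ=(0,0,1) retry=(1,0,1)
step 8 (t2 CAS): counter=9 r=(6,8,7) succ=(0,1,1) retry=(1,0,1)

counter=9 r=(6,8,7) succ=(0,1,1) retry=(1,0,1)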